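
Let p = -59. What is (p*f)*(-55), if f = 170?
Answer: 551650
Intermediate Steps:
(p*f)*(-55) = -59*170*(-55) = -10030*(-55) = 551650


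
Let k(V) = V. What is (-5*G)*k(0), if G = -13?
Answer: 0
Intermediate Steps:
(-5*G)*k(0) = -5*(-13)*0 = 65*0 = 0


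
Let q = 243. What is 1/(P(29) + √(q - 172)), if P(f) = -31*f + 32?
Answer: -867/751618 - √71/751618 ≈ -0.0011647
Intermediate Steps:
P(f) = 32 - 31*f
1/(P(29) + √(q - 172)) = 1/((32 - 31*29) + √(243 - 172)) = 1/((32 - 899) + √71) = 1/(-867 + √71)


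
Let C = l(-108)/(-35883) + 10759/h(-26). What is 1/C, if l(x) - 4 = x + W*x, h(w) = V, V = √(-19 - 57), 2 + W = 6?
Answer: 1461729888/149046336356483305 + 27706354927902*I*√19/149046336356483305 ≈ 9.8072e-9 + 0.00081028*I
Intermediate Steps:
W = 4 (W = -2 + 6 = 4)
V = 2*I*√19 (V = √(-76) = 2*I*√19 ≈ 8.7178*I)
h(w) = 2*I*√19
l(x) = 4 + 5*x (l(x) = 4 + (x + 4*x) = 4 + 5*x)
C = 536/35883 - 10759*I*√19/38 (C = (4 + 5*(-108))/(-35883) + 10759/((2*I*√19)) = (4 - 540)*(-1/35883) + 10759*(-I*√19/38) = -536*(-1/35883) - 10759*I*√19/38 = 536/35883 - 10759*I*√19/38 ≈ 0.014937 - 1234.1*I)
1/C = 1/(536/35883 - 10759*I*√19/38)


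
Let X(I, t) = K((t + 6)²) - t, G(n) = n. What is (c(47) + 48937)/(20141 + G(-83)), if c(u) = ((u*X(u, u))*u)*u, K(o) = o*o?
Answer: 819208578119/20058 ≈ 4.0842e+7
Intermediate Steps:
K(o) = o²
X(I, t) = (6 + t)⁴ - t (X(I, t) = ((t + 6)²)² - t = ((6 + t)²)² - t = (6 + t)⁴ - t)
c(u) = u³*((6 + u)⁴ - u) (c(u) = ((u*((6 + u)⁴ - u))*u)*u = (u²*((6 + u)⁴ - u))*u = u³*((6 + u)⁴ - u))
(c(47) + 48937)/(20141 + G(-83)) = (47³*((6 + 47)⁴ - 1*47) + 48937)/(20141 - 83) = (103823*(53⁴ - 47) + 48937)/20058 = (103823*(7890481 - 47) + 48937)*(1/20058) = (103823*7890434 + 48937)*(1/20058) = (819208529182 + 48937)*(1/20058) = 819208578119*(1/20058) = 819208578119/20058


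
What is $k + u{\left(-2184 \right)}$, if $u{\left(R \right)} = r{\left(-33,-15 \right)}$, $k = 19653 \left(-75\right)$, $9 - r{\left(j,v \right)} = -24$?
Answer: $-1473942$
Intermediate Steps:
$r{\left(j,v \right)} = 33$ ($r{\left(j,v \right)} = 9 - -24 = 9 + 24 = 33$)
$k = -1473975$
$u{\left(R \right)} = 33$
$k + u{\left(-2184 \right)} = -1473975 + 33 = -1473942$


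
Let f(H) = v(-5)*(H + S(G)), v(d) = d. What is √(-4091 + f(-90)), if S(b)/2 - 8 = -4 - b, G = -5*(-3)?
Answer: I*√3531 ≈ 59.422*I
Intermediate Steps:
G = 15
S(b) = 8 - 2*b (S(b) = 16 + 2*(-4 - b) = 16 + (-8 - 2*b) = 8 - 2*b)
f(H) = 110 - 5*H (f(H) = -5*(H + (8 - 2*15)) = -5*(H + (8 - 30)) = -5*(H - 22) = -5*(-22 + H) = 110 - 5*H)
√(-4091 + f(-90)) = √(-4091 + (110 - 5*(-90))) = √(-4091 + (110 + 450)) = √(-4091 + 560) = √(-3531) = I*√3531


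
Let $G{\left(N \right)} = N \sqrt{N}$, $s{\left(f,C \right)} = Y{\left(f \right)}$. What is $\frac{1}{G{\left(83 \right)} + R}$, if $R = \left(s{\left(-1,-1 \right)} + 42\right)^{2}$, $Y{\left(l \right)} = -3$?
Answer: $\frac{1521}{1741654} - \frac{83 \sqrt{83}}{1741654} \approx 0.00043914$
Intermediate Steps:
$s{\left(f,C \right)} = -3$
$G{\left(N \right)} = N^{\frac{3}{2}}$
$R = 1521$ ($R = \left(-3 + 42\right)^{2} = 39^{2} = 1521$)
$\frac{1}{G{\left(83 \right)} + R} = \frac{1}{83^{\frac{3}{2}} + 1521} = \frac{1}{83 \sqrt{83} + 1521} = \frac{1}{1521 + 83 \sqrt{83}}$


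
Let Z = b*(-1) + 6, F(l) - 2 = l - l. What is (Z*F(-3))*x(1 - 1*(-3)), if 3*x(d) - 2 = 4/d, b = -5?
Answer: 22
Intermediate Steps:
F(l) = 2 (F(l) = 2 + (l - l) = 2 + 0 = 2)
x(d) = 2/3 + 4/(3*d) (x(d) = 2/3 + (4/d)/3 = 2/3 + 4/(3*d))
Z = 11 (Z = -5*(-1) + 6 = 5 + 6 = 11)
(Z*F(-3))*x(1 - 1*(-3)) = (11*2)*(2*(2 + (1 - 1*(-3)))/(3*(1 - 1*(-3)))) = 22*(2*(2 + (1 + 3))/(3*(1 + 3))) = 22*((2/3)*(2 + 4)/4) = 22*((2/3)*(1/4)*6) = 22*1 = 22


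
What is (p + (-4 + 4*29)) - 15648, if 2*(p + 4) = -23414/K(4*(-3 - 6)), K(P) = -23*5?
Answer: -77191/5 ≈ -15438.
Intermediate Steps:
K(P) = -115
p = 489/5 (p = -4 + (-23414/(-115))/2 = -4 + (-23414*(-1/115))/2 = -4 + (1/2)*(1018/5) = -4 + 509/5 = 489/5 ≈ 97.800)
(p + (-4 + 4*29)) - 15648 = (489/5 + (-4 + 4*29)) - 15648 = (489/5 + (-4 + 116)) - 15648 = (489/5 + 112) - 15648 = 1049/5 - 15648 = -77191/5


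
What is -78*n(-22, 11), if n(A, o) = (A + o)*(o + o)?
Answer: 18876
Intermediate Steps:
n(A, o) = 2*o*(A + o) (n(A, o) = (A + o)*(2*o) = 2*o*(A + o))
-78*n(-22, 11) = -156*11*(-22 + 11) = -156*11*(-11) = -78*(-242) = 18876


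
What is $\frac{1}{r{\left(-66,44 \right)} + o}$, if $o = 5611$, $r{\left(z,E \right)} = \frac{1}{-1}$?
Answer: $\frac{1}{5610} \approx 0.00017825$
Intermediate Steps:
$r{\left(z,E \right)} = -1$
$\frac{1}{r{\left(-66,44 \right)} + o} = \frac{1}{-1 + 5611} = \frac{1}{5610}$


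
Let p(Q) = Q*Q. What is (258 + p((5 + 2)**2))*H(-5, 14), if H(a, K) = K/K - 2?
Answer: -2659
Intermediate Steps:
H(a, K) = -1 (H(a, K) = 1 - 2 = -1)
p(Q) = Q**2
(258 + p((5 + 2)**2))*H(-5, 14) = (258 + ((5 + 2)**2)**2)*(-1) = (258 + (7**2)**2)*(-1) = (258 + 49**2)*(-1) = (258 + 2401)*(-1) = 2659*(-1) = -2659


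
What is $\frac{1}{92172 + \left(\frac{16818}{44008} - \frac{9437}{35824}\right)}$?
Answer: $\frac{197067824}{18164158871795} \approx 1.0849 \cdot 10^{-5}$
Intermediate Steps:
$\frac{1}{92172 + \left(\frac{16818}{44008} - \frac{9437}{35824}\right)} = \frac{1}{92172 + \left(16818 \cdot \frac{1}{44008} - \frac{9437}{35824}\right)} = \frac{1}{92172 + \left(\frac{8409}{22004} - \frac{9437}{35824}\right)} = \frac{1}{92172 + \frac{23398067}{197067824}} = \frac{1}{\frac{18164158871795}{197067824}} = \frac{197067824}{18164158871795}$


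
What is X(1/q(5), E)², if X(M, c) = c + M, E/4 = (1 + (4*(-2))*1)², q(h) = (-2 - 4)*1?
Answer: 1380625/36 ≈ 38351.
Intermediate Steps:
q(h) = -6 (q(h) = -6*1 = -6)
E = 196 (E = 4*(1 + (4*(-2))*1)² = 4*(1 - 8*1)² = 4*(1 - 8)² = 4*(-7)² = 4*49 = 196)
X(M, c) = M + c
X(1/q(5), E)² = (1/(-6) + 196)² = (-⅙ + 196)² = (1175/6)² = 1380625/36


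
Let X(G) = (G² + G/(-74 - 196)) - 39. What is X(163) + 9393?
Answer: 9699047/270 ≈ 35922.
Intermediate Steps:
X(G) = -39 + G² - G/270 (X(G) = (G² + G/(-270)) - 39 = (G² - G/270) - 39 = -39 + G² - G/270)
X(163) + 9393 = (-39 + 163² - 1/270*163) + 9393 = (-39 + 26569 - 163/270) + 9393 = 7162937/270 + 9393 = 9699047/270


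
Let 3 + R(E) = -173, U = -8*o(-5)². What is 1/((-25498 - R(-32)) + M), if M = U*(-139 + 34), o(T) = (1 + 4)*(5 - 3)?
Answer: 1/58678 ≈ 1.7042e-5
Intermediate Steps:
o(T) = 10 (o(T) = 5*2 = 10)
U = -800 (U = -8*10² = -8*100 = -800)
R(E) = -176 (R(E) = -3 - 173 = -176)
M = 84000 (M = -800*(-139 + 34) = -800*(-105) = 84000)
1/((-25498 - R(-32)) + M) = 1/((-25498 - 1*(-176)) + 84000) = 1/((-25498 + 176) + 84000) = 1/(-25322 + 84000) = 1/58678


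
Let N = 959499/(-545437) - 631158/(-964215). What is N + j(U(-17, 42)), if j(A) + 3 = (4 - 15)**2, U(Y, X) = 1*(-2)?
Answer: 20492493652817/175306178985 ≈ 116.90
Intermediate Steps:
U(Y, X) = -2
j(A) = 118 (j(A) = -3 + (4 - 15)**2 = -3 + (-11)**2 = -3 + 121 = 118)
N = -193635467413/175306178985 (N = 959499*(-1/545437) - 631158*(-1/964215) = -959499/545437 + 210386/321405 = -193635467413/175306178985 ≈ -1.1046)
N + j(U(-17, 42)) = -193635467413/175306178985 + 118 = 20492493652817/175306178985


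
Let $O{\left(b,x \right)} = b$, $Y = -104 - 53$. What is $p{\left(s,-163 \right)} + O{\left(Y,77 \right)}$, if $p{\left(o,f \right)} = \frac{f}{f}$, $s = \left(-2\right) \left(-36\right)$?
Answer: $-156$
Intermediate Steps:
$Y = -157$ ($Y = -104 - 53 = -157$)
$s = 72$
$p{\left(o,f \right)} = 1$
$p{\left(s,-163 \right)} + O{\left(Y,77 \right)} = 1 - 157 = -156$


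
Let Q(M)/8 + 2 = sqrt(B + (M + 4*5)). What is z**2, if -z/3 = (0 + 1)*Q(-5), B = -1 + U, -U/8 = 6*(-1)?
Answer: 38016 - 2304*sqrt(62) ≈ 19874.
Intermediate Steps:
U = 48 (U = -48*(-1) = -8*(-6) = 48)
B = 47 (B = -1 + 48 = 47)
Q(M) = -16 + 8*sqrt(67 + M) (Q(M) = -16 + 8*sqrt(47 + (M + 4*5)) = -16 + 8*sqrt(47 + (M + 20)) = -16 + 8*sqrt(47 + (20 + M)) = -16 + 8*sqrt(67 + M))
z = 48 - 24*sqrt(62) (z = -3*(0 + 1)*(-16 + 8*sqrt(67 - 5)) = -3*(-16 + 8*sqrt(62)) = 48 - 24*sqrt(62) ≈ -140.98)
z**2 = (48 - 24*sqrt(62))**2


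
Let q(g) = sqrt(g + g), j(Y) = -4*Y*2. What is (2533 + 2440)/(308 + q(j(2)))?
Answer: 382921/23724 - 4973*I*sqrt(2)/23724 ≈ 16.141 - 0.29645*I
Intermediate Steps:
j(Y) = -8*Y
q(g) = sqrt(2)*sqrt(g) (q(g) = sqrt(2*g) = sqrt(2)*sqrt(g))
(2533 + 2440)/(308 + q(j(2))) = (2533 + 2440)/(308 + sqrt(2)*sqrt(-8*2)) = 4973/(308 + sqrt(2)*sqrt(-16)) = 4973/(308 + sqrt(2)*(4*I)) = 4973/(308 + 4*I*sqrt(2))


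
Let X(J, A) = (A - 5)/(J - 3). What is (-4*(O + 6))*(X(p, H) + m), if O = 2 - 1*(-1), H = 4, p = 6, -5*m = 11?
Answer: 456/5 ≈ 91.200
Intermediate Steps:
m = -11/5 (m = -⅕*11 = -11/5 ≈ -2.2000)
X(J, A) = (-5 + A)/(-3 + J)
O = 3 (O = 2 + 1 = 3)
(-4*(O + 6))*(X(p, H) + m) = (-4*(3 + 6))*((-5 + 4)/(-3 + 6) - 11/5) = (-4*9)*(-1/3 - 11/5) = -36*((⅓)*(-1) - 11/5) = -36*(-⅓ - 11/5) = -36*(-38/15) = 456/5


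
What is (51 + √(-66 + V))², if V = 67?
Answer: 2704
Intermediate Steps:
(51 + √(-66 + V))² = (51 + √(-66 + 67))² = (51 + √1)² = (51 + 1)² = 52² = 2704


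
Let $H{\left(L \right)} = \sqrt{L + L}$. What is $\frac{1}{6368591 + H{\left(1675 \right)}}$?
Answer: $\frac{6368591}{40558951321931} - \frac{5 \sqrt{134}}{40558951321931} \approx 1.5702 \cdot 10^{-7}$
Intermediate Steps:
$H{\left(L \right)} = \sqrt{2} \sqrt{L}$ ($H{\left(L \right)} = \sqrt{2 L} = \sqrt{2} \sqrt{L}$)
$\frac{1}{6368591 + H{\left(1675 \right)}} = \frac{1}{6368591 + \sqrt{2} \sqrt{1675}} = \frac{1}{6368591 + \sqrt{2} \cdot 5 \sqrt{67}} = \frac{1}{6368591 + 5 \sqrt{134}}$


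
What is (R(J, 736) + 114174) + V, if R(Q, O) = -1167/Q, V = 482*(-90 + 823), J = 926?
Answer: 432885313/926 ≈ 4.6748e+5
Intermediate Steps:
V = 353306 (V = 482*733 = 353306)
(R(J, 736) + 114174) + V = (-1167/926 + 114174) + 353306 = 105723957/926 + 353306 = 432885313/926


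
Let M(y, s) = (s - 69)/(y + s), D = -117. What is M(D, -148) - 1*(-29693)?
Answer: 7868862/265 ≈ 29694.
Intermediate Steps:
M(y, s) = (-69 + s)/(s + y)
M(D, -148) - 1*(-29693) = (-69 - 148)/(-148 - 117) - 1*(-29693) = -217/(-265) + 29693 = -1/265*(-217) + 29693 = 217/265 + 29693 = 7868862/265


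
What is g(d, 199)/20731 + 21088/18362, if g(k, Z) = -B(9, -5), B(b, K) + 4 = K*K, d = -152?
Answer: 218394863/190331311 ≈ 1.1474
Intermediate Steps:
B(b, K) = -4 + K² (B(b, K) = -4 + K*K = -4 + K²)
g(k, Z) = -21 (g(k, Z) = -(-4 + (-5)²) = -(-4 + 25) = -1*21 = -21)
g(d, 199)/20731 + 21088/18362 = -21/20731 + 21088/18362 = -21*1/20731 + 21088*(1/18362) = -21/20731 + 10544/9181 = 218394863/190331311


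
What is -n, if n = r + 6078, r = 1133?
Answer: -7211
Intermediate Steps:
n = 7211 (n = 1133 + 6078 = 7211)
-n = -1*7211 = -7211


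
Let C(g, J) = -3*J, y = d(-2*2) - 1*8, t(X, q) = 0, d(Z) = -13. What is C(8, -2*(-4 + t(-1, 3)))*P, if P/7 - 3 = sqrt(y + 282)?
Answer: -504 - 504*sqrt(29) ≈ -3218.1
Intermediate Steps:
y = -21 (y = -13 - 1*8 = -13 - 8 = -21)
P = 21 + 21*sqrt(29) (P = 21 + 7*sqrt(-21 + 282) = 21 + 7*sqrt(261) = 21 + 7*(3*sqrt(29)) = 21 + 21*sqrt(29) ≈ 134.09)
C(8, -2*(-4 + t(-1, 3)))*P = (-(-6)*(-4 + 0))*(21 + 21*sqrt(29)) = (-(-6)*(-4))*(21 + 21*sqrt(29)) = (-3*8)*(21 + 21*sqrt(29)) = -24*(21 + 21*sqrt(29)) = -504 - 504*sqrt(29)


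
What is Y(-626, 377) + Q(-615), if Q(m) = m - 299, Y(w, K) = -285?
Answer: -1199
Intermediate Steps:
Q(m) = -299 + m
Y(-626, 377) + Q(-615) = -285 + (-299 - 615) = -285 - 914 = -1199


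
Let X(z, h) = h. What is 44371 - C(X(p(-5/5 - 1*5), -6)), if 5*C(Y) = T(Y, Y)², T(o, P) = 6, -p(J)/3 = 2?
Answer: 221819/5 ≈ 44364.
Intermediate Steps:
p(J) = -6 (p(J) = -3*2 = -6)
C(Y) = 36/5 (C(Y) = (⅕)*6² = (⅕)*36 = 36/5)
44371 - C(X(p(-5/5 - 1*5), -6)) = 44371 - 1*36/5 = 44371 - 36/5 = 221819/5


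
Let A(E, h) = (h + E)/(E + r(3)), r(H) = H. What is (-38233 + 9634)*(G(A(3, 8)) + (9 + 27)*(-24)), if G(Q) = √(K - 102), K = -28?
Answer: 24709536 - 28599*I*√130 ≈ 2.471e+7 - 3.2608e+5*I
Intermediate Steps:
A(E, h) = (E + h)/(3 + E) (A(E, h) = (h + E)/(E + 3) = (E + h)/(3 + E))
G(Q) = I*√130 (G(Q) = √(-28 - 102) = √(-130) = I*√130)
(-38233 + 9634)*(G(A(3, 8)) + (9 + 27)*(-24)) = (-38233 + 9634)*(I*√130 + (9 + 27)*(-24)) = -28599*(I*√130 + 36*(-24)) = -28599*(I*√130 - 864) = -28599*(-864 + I*√130) = 24709536 - 28599*I*√130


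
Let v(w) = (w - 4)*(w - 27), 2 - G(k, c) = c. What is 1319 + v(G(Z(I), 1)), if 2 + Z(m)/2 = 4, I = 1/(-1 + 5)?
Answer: 1397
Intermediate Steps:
I = 1/4 ≈ 0.25000
Z(m) = 4 (Z(m) = -4 + 2*4 = -4 + 8 = 4)
G(k, c) = 2 - c
v(w) = (-27 + w)*(-4 + w) (v(w) = (-4 + w)*(-27 + w) = (-27 + w)*(-4 + w))
1319 + v(G(Z(I), 1)) = 1319 + (108 + (2 - 1*1)**2 - 31*(2 - 1*1)) = 1319 + (108 + (2 - 1)**2 - 31*(2 - 1)) = 1319 + (108 + 1**2 - 31*1) = 1319 + (108 + 1 - 31) = 1319 + 78 = 1397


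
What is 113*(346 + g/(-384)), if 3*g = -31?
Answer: 45044399/1152 ≈ 39101.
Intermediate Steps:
g = -31/3 (g = (1/3)*(-31) = -31/3 ≈ -10.333)
113*(346 + g/(-384)) = 113*(346 - 31/3/(-384)) = 113*(346 - 31/3*(-1/384)) = 113*(346 + 31/1152) = 113*(398623/1152) = 45044399/1152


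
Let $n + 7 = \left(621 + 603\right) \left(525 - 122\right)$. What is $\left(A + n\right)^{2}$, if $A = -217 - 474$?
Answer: $242629145476$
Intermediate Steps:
$n = 493265$ ($n = -7 + \left(621 + 603\right) \left(525 - 122\right) = -7 + 1224 \cdot 403 = -7 + 493272 = 493265$)
$A = -691$ ($A = -217 - 474 = -691$)
$\left(A + n\right)^{2} = \left(-691 + 493265\right)^{2} = 492574^{2} = 242629145476$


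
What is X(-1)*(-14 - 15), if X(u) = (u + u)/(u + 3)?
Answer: 29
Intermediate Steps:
X(u) = 2*u/(3 + u) (X(u) = (2*u)/(3 + u) = 2*u/(3 + u))
X(-1)*(-14 - 15) = (2*(-1)/(3 - 1))*(-14 - 15) = (2*(-1)/2)*(-29) = (2*(-1)*(½))*(-29) = -1*(-29) = 29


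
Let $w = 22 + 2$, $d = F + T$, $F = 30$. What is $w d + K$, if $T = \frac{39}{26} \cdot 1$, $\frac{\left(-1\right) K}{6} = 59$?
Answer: $402$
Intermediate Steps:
$K = -354$ ($K = \left(-6\right) 59 = -354$)
$T = \frac{3}{2}$ ($T = 39 \cdot \frac{1}{26} \cdot 1 = \frac{3}{2} \cdot 1 = \frac{3}{2} \approx 1.5$)
$d = \frac{63}{2}$ ($d = 30 + \frac{3}{2} = \frac{63}{2} \approx 31.5$)
$w = 24$
$w d + K = 24 \cdot \frac{63}{2} - 354 = 756 - 354 = 402$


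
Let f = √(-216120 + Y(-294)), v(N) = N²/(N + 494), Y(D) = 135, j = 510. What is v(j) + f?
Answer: 65025/251 + 11*I*√1785 ≈ 259.06 + 464.74*I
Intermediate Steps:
v(N) = N²/(494 + N)
f = 11*I*√1785 (f = √(-216120 + 135) = √(-215985) = 11*I*√1785 ≈ 464.74*I)
v(j) + f = 510²/(494 + 510) + 11*I*√1785 = 260100/1004 + 11*I*√1785 = 260100*(1/1004) + 11*I*√1785 = 65025/251 + 11*I*√1785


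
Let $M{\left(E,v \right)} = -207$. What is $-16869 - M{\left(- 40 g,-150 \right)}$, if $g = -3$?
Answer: $-16662$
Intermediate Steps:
$-16869 - M{\left(- 40 g,-150 \right)} = -16869 - -207 = -16869 + 207 = -16662$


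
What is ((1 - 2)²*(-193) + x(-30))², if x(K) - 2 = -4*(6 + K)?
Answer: 9025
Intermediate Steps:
x(K) = -22 - 4*K (x(K) = 2 - 4*(6 + K) = 2 + (-24 - 4*K) = -22 - 4*K)
((1 - 2)²*(-193) + x(-30))² = ((1 - 2)²*(-193) + (-22 - 4*(-30)))² = ((-1)²*(-193) + (-22 + 120))² = (1*(-193) + 98)² = (-193 + 98)² = (-95)² = 9025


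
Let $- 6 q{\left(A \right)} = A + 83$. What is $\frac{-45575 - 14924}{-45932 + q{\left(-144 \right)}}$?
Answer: $\frac{362994}{275531} \approx 1.3174$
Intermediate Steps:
$q{\left(A \right)} = - \frac{83}{6} - \frac{A}{6}$ ($q{\left(A \right)} = - \frac{A + 83}{6} = - \frac{83 + A}{6} = - \frac{83}{6} - \frac{A}{6}$)
$\frac{-45575 - 14924}{-45932 + q{\left(-144 \right)}} = \frac{-45575 - 14924}{-45932 - - \frac{61}{6}} = - \frac{60499}{-45932 + \left(- \frac{83}{6} + 24\right)} = - \frac{60499}{-45932 + \frac{61}{6}} = - \frac{60499}{- \frac{275531}{6}} = \left(-60499\right) \left(- \frac{6}{275531}\right) = \frac{362994}{275531}$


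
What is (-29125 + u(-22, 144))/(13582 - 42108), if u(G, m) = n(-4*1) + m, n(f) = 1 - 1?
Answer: 28981/28526 ≈ 1.0160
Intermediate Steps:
n(f) = 0
u(G, m) = m (u(G, m) = 0 + m = m)
(-29125 + u(-22, 144))/(13582 - 42108) = (-29125 + 144)/(13582 - 42108) = -28981/(-28526) = -28981*(-1/28526) = 28981/28526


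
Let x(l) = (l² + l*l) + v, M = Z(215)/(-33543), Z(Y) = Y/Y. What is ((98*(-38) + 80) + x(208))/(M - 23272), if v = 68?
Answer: -2782458936/780612697 ≈ -3.5645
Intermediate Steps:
Z(Y) = 1
M = -1/33543 (M = 1/(-33543) = 1*(-1/33543) = -1/33543 ≈ -2.9812e-5)
x(l) = 68 + 2*l² (x(l) = (l² + l*l) + 68 = (l² + l²) + 68 = 2*l² + 68 = 68 + 2*l²)
((98*(-38) + 80) + x(208))/(M - 23272) = ((98*(-38) + 80) + (68 + 2*208²))/(-1/33543 - 23272) = ((-3724 + 80) + (68 + 2*43264))/(-780612697/33543) = (-3644 + (68 + 86528))*(-33543/780612697) = (-3644 + 86596)*(-33543/780612697) = 82952*(-33543/780612697) = -2782458936/780612697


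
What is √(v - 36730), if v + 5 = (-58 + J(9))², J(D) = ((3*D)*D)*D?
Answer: √4495906 ≈ 2120.4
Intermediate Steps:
J(D) = 3*D³ (J(D) = (3*D²)*D = 3*D³)
v = 4532636 (v = -5 + (-58 + 3*9³)² = -5 + (-58 + 3*729)² = -5 + (-58 + 2187)² = -5 + 2129² = -5 + 4532641 = 4532636)
√(v - 36730) = √(4532636 - 36730) = √4495906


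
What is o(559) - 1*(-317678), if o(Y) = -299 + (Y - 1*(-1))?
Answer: 317939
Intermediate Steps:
o(Y) = -298 + Y (o(Y) = -299 + (Y + 1) = -299 + (1 + Y) = -298 + Y)
o(559) - 1*(-317678) = (-298 + 559) - 1*(-317678) = 261 + 317678 = 317939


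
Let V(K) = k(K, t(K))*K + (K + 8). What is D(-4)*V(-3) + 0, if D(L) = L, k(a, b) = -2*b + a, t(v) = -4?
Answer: 40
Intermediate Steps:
k(a, b) = a - 2*b
V(K) = 8 + K + K*(8 + K) (V(K) = (K - 2*(-4))*K + (K + 8) = (K + 8)*K + (8 + K) = (8 + K)*K + (8 + K) = K*(8 + K) + (8 + K) = 8 + K + K*(8 + K))
D(-4)*V(-3) + 0 = -4*(8 - 3 - 3*(8 - 3)) + 0 = -4*(8 - 3 - 3*5) + 0 = -4*(8 - 3 - 15) + 0 = -4*(-10) + 0 = 40 + 0 = 40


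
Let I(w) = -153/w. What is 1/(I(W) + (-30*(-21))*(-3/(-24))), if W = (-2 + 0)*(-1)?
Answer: 4/9 ≈ 0.44444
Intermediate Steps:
W = 2 (W = -2*(-1) = 2)
1/(I(W) + (-30*(-21))*(-3/(-24))) = 1/(-153/2 + (-30*(-21))*(-3/(-24))) = 1/(-153*½ + 630*(-3*(-1/24))) = 1/(-153/2 + 630*(⅛)) = 1/(-153/2 + 315/4) = 1/(9/4) = 4/9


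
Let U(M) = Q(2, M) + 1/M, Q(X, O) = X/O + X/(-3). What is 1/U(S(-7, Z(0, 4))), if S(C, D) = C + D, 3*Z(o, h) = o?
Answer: -21/23 ≈ -0.91304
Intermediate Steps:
Q(X, O) = -X/3 + X/O (Q(X, O) = X/O + X*(-⅓) = X/O - X/3 = -X/3 + X/O)
Z(o, h) = o/3
U(M) = -⅔ + 3/M (U(M) = (-⅓*2 + 2/M) + 1/M = (-⅔ + 2/M) + 1/M = -⅔ + 3/M)
1/U(S(-7, Z(0, 4))) = 1/(-⅔ + 3/(-7 + (⅓)*0)) = 1/(-⅔ + 3/(-7 + 0)) = 1/(-⅔ + 3/(-7)) = 1/(-⅔ + 3*(-⅐)) = 1/(-⅔ - 3/7) = 1/(-23/21) = -21/23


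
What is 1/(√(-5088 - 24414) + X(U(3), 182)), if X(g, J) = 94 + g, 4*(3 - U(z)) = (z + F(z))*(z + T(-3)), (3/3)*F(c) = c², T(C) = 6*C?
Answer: 71/24833 - 3*I*√3278/49666 ≈ 0.0028591 - 0.0034583*I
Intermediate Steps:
F(c) = c²
U(z) = 3 - (-18 + z)*(z + z²)/4 (U(z) = 3 - (z + z²)*(z + 6*(-3))/4 = 3 - (z + z²)*(z - 18)/4 = 3 - (z + z²)*(-18 + z)/4 = 3 - (-18 + z)*(z + z²)/4)
1/(√(-5088 - 24414) + X(U(3), 182)) = 1/(√(-5088 - 24414) + (94 + (3 - ¼*3³ + (9/2)*3 + (17/4)*3²))) = 1/(√(-29502) + (94 + (3 - ¼*27 + 27/2 + (17/4)*9))) = 1/(3*I*√3278 + (94 + (3 - 27/4 + 27/2 + 153/4))) = 1/(3*I*√3278 + (94 + 48)) = 1/(3*I*√3278 + 142) = 1/(142 + 3*I*√3278)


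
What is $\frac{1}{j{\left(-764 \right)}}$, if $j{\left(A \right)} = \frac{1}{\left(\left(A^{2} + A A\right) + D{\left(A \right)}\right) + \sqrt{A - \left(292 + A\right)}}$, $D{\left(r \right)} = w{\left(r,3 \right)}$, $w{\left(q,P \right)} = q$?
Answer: $1166628 + 2 i \sqrt{73} \approx 1.1666 \cdot 10^{6} + 17.088 i$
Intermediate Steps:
$D{\left(r \right)} = r$
$j{\left(A \right)} = \frac{1}{A + 2 A^{2} + 2 i \sqrt{73}}$ ($j{\left(A \right)} = \frac{1}{\left(\left(A^{2} + A A\right) + A\right) + \sqrt{A - \left(292 + A\right)}} = \frac{1}{\left(\left(A^{2} + A^{2}\right) + A\right) + \sqrt{-292}} = \frac{1}{\left(2 A^{2} + A\right) + 2 i \sqrt{73}} = \frac{1}{\left(A + 2 A^{2}\right) + 2 i \sqrt{73}} = \frac{1}{A + 2 A^{2} + 2 i \sqrt{73}}$)
$\frac{1}{j{\left(-764 \right)}} = \frac{1}{\frac{1}{-764 + 2 \left(-764\right)^{2} + 2 i \sqrt{73}}} = \frac{1}{\frac{1}{-764 + 2 \cdot 583696 + 2 i \sqrt{73}}} = \frac{1}{\frac{1}{-764 + 1167392 + 2 i \sqrt{73}}} = \frac{1}{\frac{1}{1166628 + 2 i \sqrt{73}}} = 1166628 + 2 i \sqrt{73}$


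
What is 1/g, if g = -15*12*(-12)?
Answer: 1/2160 ≈ 0.00046296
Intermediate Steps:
g = 2160 (g = -180*(-12) = 2160)
1/g = 1/2160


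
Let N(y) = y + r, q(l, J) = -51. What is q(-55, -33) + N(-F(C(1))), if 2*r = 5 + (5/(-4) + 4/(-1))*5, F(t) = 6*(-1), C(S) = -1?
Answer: -445/8 ≈ -55.625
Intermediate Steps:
F(t) = -6
r = -85/8 (r = (5 + (5/(-4) + 4/(-1))*5)/2 = (5 + (5*(-¼) + 4*(-1))*5)/2 = (5 + (-5/4 - 4)*5)/2 = (5 - 21/4*5)/2 = (5 - 105/4)/2 = (½)*(-85/4) = -85/8 ≈ -10.625)
N(y) = -85/8 + y (N(y) = y - 85/8 = -85/8 + y)
q(-55, -33) + N(-F(C(1))) = -51 + (-85/8 - 1*(-6)) = -51 + (-85/8 + 6) = -51 - 37/8 = -445/8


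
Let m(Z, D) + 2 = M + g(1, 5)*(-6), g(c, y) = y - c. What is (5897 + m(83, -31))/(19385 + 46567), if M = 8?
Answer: 5879/65952 ≈ 0.089141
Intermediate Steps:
m(Z, D) = -18 (m(Z, D) = -2 + (8 + (5 - 1*1)*(-6)) = -2 + (8 + (5 - 1)*(-6)) = -2 + (8 + 4*(-6)) = -2 + (8 - 24) = -2 - 16 = -18)
(5897 + m(83, -31))/(19385 + 46567) = (5897 - 18)/(19385 + 46567) = 5879/65952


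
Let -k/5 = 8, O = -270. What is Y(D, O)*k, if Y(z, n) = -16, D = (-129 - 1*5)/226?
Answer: 640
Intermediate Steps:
k = -40 (k = -5*8 = -40)
D = -67/113 (D = (-129 - 5)*(1/226) = -134*1/226 = -67/113 ≈ -0.59292)
Y(D, O)*k = -16*(-40) = 640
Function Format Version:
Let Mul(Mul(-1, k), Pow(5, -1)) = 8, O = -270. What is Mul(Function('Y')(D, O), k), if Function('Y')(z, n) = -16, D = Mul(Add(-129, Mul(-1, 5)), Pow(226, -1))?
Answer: 640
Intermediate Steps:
k = -40 (k = Mul(-5, 8) = -40)
D = Rational(-67, 113) (D = Mul(Add(-129, -5), Rational(1, 226)) = Mul(-134, Rational(1, 226)) = Rational(-67, 113) ≈ -0.59292)
Mul(Function('Y')(D, O), k) = Mul(-16, -40) = 640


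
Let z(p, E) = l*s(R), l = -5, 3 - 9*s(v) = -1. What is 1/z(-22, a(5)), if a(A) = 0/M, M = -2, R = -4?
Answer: -9/20 ≈ -0.45000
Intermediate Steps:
s(v) = 4/9 (s(v) = ⅓ - ⅑*(-1) = ⅓ + ⅑ = 4/9)
a(A) = 0 (a(A) = 0/(-2) = 0*(-½) = 0)
z(p, E) = -20/9 (z(p, E) = -5*4/9 = -20/9)
1/z(-22, a(5)) = 1/(-20/9) = -9/20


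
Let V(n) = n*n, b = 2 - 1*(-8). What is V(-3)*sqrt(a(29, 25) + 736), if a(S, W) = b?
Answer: 9*sqrt(746) ≈ 245.82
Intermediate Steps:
b = 10 (b = 2 + 8 = 10)
a(S, W) = 10
V(n) = n**2
V(-3)*sqrt(a(29, 25) + 736) = (-3)**2*sqrt(10 + 736) = 9*sqrt(746)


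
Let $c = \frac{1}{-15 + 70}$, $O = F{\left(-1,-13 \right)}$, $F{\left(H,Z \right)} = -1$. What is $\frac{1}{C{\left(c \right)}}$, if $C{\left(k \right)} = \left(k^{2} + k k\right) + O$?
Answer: $- \frac{3025}{3023} \approx -1.0007$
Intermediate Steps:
$O = -1$
$c = \frac{1}{55} \approx 0.018182$
$C{\left(k \right)} = -1 + 2 k^{2}$ ($C{\left(k \right)} = \left(k^{2} + k k\right) - 1 = \left(k^{2} + k^{2}\right) - 1 = 2 k^{2} - 1 = -1 + 2 k^{2}$)
$\frac{1}{C{\left(c \right)}} = \frac{1}{-1 + \frac{2}{3025}} = \frac{1}{- \frac{3023}{3025}} = - \frac{3025}{3023}$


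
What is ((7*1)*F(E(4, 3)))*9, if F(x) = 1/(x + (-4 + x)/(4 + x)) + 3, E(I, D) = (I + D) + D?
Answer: 14238/73 ≈ 195.04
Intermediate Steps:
E(I, D) = I + 2*D (E(I, D) = (D + I) + D = I + 2*D)
F(x) = 3 + 1/(x + (-4 + x)/(4 + x)) (F(x) = 1/(x + (-4 + x)/(4 + x)) + 3 = 3 + 1/(x + (-4 + x)/(4 + x)))
((7*1)*F(E(4, 3)))*9 = ((7*1)*((-8 + 3*(4 + 2*3)² + 16*(4 + 2*3))/(-4 + (4 + 2*3)² + 5*(4 + 2*3))))*9 = (7*((-8 + 3*(4 + 6)² + 16*(4 + 6))/(-4 + (4 + 6)² + 5*(4 + 6))))*9 = (7*((-8 + 3*10² + 16*10)/(-4 + 10² + 5*10)))*9 = (7*((-8 + 3*100 + 160)/(-4 + 100 + 50)))*9 = (7*((-8 + 300 + 160)/146))*9 = (7*((1/146)*452))*9 = (7*(226/73))*9 = (1582/73)*9 = 14238/73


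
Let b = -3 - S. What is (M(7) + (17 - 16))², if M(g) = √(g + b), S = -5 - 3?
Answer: 13 + 4*√3 ≈ 19.928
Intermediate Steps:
S = -8
b = 5 (b = -3 - 1*(-8) = -3 + 8 = 5)
M(g) = √(5 + g) (M(g) = √(g + 5) = √(5 + g))
(M(7) + (17 - 16))² = (√(5 + 7) + (17 - 16))² = (√12 + 1)² = (2*√3 + 1)² = (1 + 2*√3)²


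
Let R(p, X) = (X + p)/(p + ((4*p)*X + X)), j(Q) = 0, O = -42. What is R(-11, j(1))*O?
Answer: -42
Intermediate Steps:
R(p, X) = (X + p)/(X + p + 4*X*p) (R(p, X) = (X + p)/(p + (4*X*p + X)) = (X + p)/(p + (X + 4*X*p)) = (X + p)/(X + p + 4*X*p))
R(-11, j(1))*O = ((0 - 11)/(0 - 11 + 4*0*(-11)))*(-42) = (-11/(0 - 11 + 0))*(-42) = (-11/(-11))*(-42) = -1/11*(-11)*(-42) = 1*(-42) = -42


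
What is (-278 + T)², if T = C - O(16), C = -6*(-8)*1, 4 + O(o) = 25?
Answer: 63001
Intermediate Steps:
O(o) = 21 (O(o) = -4 + 25 = 21)
C = 48 (C = 48*1 = 48)
T = 27 (T = 48 - 1*21 = 48 - 21 = 27)
(-278 + T)² = (-278 + 27)² = (-251)² = 63001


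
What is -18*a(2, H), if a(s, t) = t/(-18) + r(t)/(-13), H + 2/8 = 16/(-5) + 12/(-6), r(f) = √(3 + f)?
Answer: -109/20 + 63*I*√5/65 ≈ -5.45 + 2.1673*I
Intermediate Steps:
H = -109/20 (H = -¼ + (16/(-5) + 12/(-6)) = -¼ + (16*(-⅕) + 12*(-⅙)) = -¼ + (-16/5 - 2) = -¼ - 26/5 = -109/20 ≈ -5.4500)
a(s, t) = -√(3 + t)/13 - t/18 (a(s, t) = t/(-18) + √(3 + t)/(-13) = t*(-1/18) + √(3 + t)*(-1/13) = -t/18 - √(3 + t)/13 = -√(3 + t)/13 - t/18)
-18*a(2, H) = -18*(-√(3 - 109/20)/13 - 1/18*(-109/20)) = -18*(-7*I*√5/130 + 109/360) = -18*(109/360 - 7*I*√5/130) = -109/20 + 63*I*√5/65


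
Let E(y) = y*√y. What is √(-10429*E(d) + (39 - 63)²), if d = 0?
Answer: 24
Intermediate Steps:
E(y) = y^(3/2)
√(-10429*E(d) + (39 - 63)²) = √(-10429*0^(3/2) + (39 - 63)²) = √(-10429*0 + (-24)²) = √(0 + 576) = √576 = 24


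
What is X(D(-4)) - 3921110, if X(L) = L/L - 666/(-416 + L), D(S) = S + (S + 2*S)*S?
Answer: -243108647/62 ≈ -3.9211e+6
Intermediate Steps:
D(S) = S + 3*S² (D(S) = S + (3*S)*S = S + 3*S²)
X(L) = 1 - 666/(-416 + L)
X(D(-4)) - 3921110 = (-1082 - 4*(1 + 3*(-4)))/(-416 - 4*(1 + 3*(-4))) - 3921110 = (-1082 - 4*(1 - 12))/(-416 - 4*(1 - 12)) - 3921110 = (-1082 - 4*(-11))/(-416 - 4*(-11)) - 3921110 = (-1082 + 44)/(-416 + 44) - 3921110 = -1038/(-372) - 3921110 = -1/372*(-1038) - 3921110 = 173/62 - 3921110 = -243108647/62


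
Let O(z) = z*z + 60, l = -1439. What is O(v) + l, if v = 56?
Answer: 1757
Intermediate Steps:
O(z) = 60 + z² (O(z) = z² + 60 = 60 + z²)
O(v) + l = (60 + 56²) - 1439 = (60 + 3136) - 1439 = 3196 - 1439 = 1757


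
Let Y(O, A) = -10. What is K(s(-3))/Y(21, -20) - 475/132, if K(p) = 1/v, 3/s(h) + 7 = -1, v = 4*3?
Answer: -1587/440 ≈ -3.6068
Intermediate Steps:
v = 12
s(h) = -3/8 (s(h) = 3/(-7 - 1) = 3/(-8) = 3*(-⅛) = -3/8)
K(p) = 1/12
K(s(-3))/Y(21, -20) - 475/132 = (1/12)/(-10) - 475/132 = (1/12)*(-⅒) - 475*1/132 = -1/120 - 475/132 = -1587/440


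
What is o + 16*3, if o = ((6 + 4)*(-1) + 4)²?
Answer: 84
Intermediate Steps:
o = 36 (o = (10*(-1) + 4)² = (-10 + 4)² = (-6)² = 36)
o + 16*3 = 36 + 16*3 = 36 + 48 = 84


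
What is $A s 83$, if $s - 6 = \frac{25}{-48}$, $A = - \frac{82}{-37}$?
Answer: $\frac{894989}{888} \approx 1007.9$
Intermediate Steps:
$A = \frac{82}{37}$ ($A = \left(-82\right) \left(- \frac{1}{37}\right) = \frac{82}{37} \approx 2.2162$)
$s = \frac{263}{48}$ ($s = 6 + \frac{25}{-48} = 6 + 25 \left(- \frac{1}{48}\right) = 6 - \frac{25}{48} = \frac{263}{48} \approx 5.4792$)
$A s 83 = \frac{82}{37} \cdot \frac{263}{48} \cdot 83 = \frac{10783}{888} \cdot 83 = \frac{894989}{888}$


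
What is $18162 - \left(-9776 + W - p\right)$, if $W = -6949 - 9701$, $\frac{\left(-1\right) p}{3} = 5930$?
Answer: $26798$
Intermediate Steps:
$p = -17790$ ($p = \left(-3\right) 5930 = -17790$)
$W = -16650$ ($W = -6949 - 9701 = -16650$)
$18162 - \left(-9776 + W - p\right) = 18162 + \left(\left(\left(-17790 + 6009\right) + 3767\right) - -16650\right) = 18162 + \left(\left(-11781 + 3767\right) + 16650\right) = 18162 + \left(-8014 + 16650\right) = 18162 + 8636 = 26798$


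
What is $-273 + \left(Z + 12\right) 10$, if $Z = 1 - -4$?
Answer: $-103$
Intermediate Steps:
$Z = 5$ ($Z = 1 + 4 = 5$)
$-273 + \left(Z + 12\right) 10 = -273 + \left(5 + 12\right) 10 = -273 + 17 \cdot 10 = -273 + 170 = -103$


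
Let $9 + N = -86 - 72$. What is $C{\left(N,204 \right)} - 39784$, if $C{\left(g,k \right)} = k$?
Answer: $-39580$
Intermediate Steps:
$N = -167$ ($N = -9 - 158 = -167$)
$C{\left(N,204 \right)} - 39784 = 204 - 39784 = -39580$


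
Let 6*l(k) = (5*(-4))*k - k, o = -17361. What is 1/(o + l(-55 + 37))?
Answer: -1/17298 ≈ -5.7810e-5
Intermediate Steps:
l(k) = -7*k/2 (l(k) = ((5*(-4))*k - k)/6 = (-20*k - k)/6 = (-21*k)/6 = -7*k/2)
1/(o + l(-55 + 37)) = 1/(-17361 - 7*(-55 + 37)/2) = 1/(-17361 - 7/2*(-18)) = 1/(-17361 + 63) = 1/(-17298) = -1/17298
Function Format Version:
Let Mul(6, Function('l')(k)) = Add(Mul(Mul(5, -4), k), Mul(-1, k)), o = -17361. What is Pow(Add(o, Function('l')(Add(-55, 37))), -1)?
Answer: Rational(-1, 17298) ≈ -5.7810e-5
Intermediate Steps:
Function('l')(k) = Mul(Rational(-7, 2), k) (Function('l')(k) = Mul(Rational(1, 6), Add(Mul(Mul(5, -4), k), Mul(-1, k))) = Mul(Rational(1, 6), Add(Mul(-20, k), Mul(-1, k))) = Mul(Rational(1, 6), Mul(-21, k)) = Mul(Rational(-7, 2), k))
Pow(Add(o, Function('l')(Add(-55, 37))), -1) = Pow(Add(-17361, Mul(Rational(-7, 2), Add(-55, 37))), -1) = Pow(Add(-17361, Mul(Rational(-7, 2), -18)), -1) = Pow(Add(-17361, 63), -1) = Pow(-17298, -1) = Rational(-1, 17298)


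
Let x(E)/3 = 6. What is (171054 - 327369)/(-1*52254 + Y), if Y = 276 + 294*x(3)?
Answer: 52105/15562 ≈ 3.3482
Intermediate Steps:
x(E) = 18 (x(E) = 3*6 = 18)
Y = 5568 (Y = 276 + 294*18 = 276 + 5292 = 5568)
(171054 - 327369)/(-1*52254 + Y) = (171054 - 327369)/(-1*52254 + 5568) = -156315/(-52254 + 5568) = -156315/(-46686) = -156315*(-1/46686) = 52105/15562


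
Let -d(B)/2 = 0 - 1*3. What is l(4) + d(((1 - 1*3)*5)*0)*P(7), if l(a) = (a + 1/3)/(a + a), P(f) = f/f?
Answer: 157/24 ≈ 6.5417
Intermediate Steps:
P(f) = 1
d(B) = 6 (d(B) = -2*(0 - 1*3) = -2*(0 - 3) = -2*(-3) = 6)
l(a) = (⅓ + a)/(2*a) (l(a) = (a + ⅓)/((2*a)) = (⅓ + a)*(1/(2*a)) = (⅓ + a)/(2*a))
l(4) + d(((1 - 1*3)*5)*0)*P(7) = (⅙)*(1 + 3*4)/4 + 6*1 = (⅙)*(¼)*(1 + 12) + 6 = (⅙)*(¼)*13 + 6 = 13/24 + 6 = 157/24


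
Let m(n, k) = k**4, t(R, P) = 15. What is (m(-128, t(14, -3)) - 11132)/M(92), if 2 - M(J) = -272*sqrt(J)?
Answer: -39493/3403262 + 5371048*sqrt(23)/1701631 ≈ 15.126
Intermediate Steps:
M(J) = 2 + 272*sqrt(J) (M(J) = 2 - (-272)*sqrt(J) = 2 + 272*sqrt(J))
(m(-128, t(14, -3)) - 11132)/M(92) = (15**4 - 11132)/(2 + 272*sqrt(92)) = (50625 - 11132)/(2 + 272*(2*sqrt(23))) = 39493/(2 + 544*sqrt(23))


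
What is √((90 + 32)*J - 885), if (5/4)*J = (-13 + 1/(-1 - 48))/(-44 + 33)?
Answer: I*√942605/35 ≈ 27.739*I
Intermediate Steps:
J = 232/245 (J = 4*((-13 + 1/(-1 - 48))/(-44 + 33))/5 = 4*((-13 + 1/(-49))/(-11))/5 = 4*((-13 - 1/49)*(-1/11))/5 = 4*(-638/49*(-1/11))/5 = (⅘)*(58/49) = 232/245 ≈ 0.94694)
√((90 + 32)*J - 885) = √((90 + 32)*(232/245) - 885) = √(122*(232/245) - 885) = √(28304/245 - 885) = √(-188521/245) = I*√942605/35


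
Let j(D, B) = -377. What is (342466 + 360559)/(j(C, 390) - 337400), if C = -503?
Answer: -703025/337777 ≈ -2.0813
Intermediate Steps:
(342466 + 360559)/(j(C, 390) - 337400) = (342466 + 360559)/(-377 - 337400) = 703025/(-337777) = 703025*(-1/337777) = -703025/337777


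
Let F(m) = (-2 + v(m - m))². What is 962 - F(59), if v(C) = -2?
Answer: 946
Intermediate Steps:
F(m) = 16 (F(m) = (-2 - 2)² = (-4)² = 16)
962 - F(59) = 962 - 1*16 = 962 - 16 = 946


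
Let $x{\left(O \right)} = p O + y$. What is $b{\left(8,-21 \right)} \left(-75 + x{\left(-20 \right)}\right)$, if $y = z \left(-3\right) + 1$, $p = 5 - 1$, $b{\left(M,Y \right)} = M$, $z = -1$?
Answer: $-1208$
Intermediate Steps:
$p = 4$ ($p = 5 - 1 = 4$)
$y = 4$ ($y = \left(-1\right) \left(-3\right) + 1 = 3 + 1 = 4$)
$x{\left(O \right)} = 4 + 4 O$ ($x{\left(O \right)} = 4 O + 4 = 4 + 4 O$)
$b{\left(8,-21 \right)} \left(-75 + x{\left(-20 \right)}\right) = 8 \left(-75 + \left(4 + 4 \left(-20\right)\right)\right) = 8 \left(-75 + \left(4 - 80\right)\right) = 8 \left(-75 - 76\right) = 8 \left(-151\right) = -1208$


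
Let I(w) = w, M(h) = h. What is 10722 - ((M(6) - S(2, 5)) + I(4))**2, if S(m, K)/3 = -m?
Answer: 10466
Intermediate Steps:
S(m, K) = -3*m (S(m, K) = 3*(-m) = -3*m)
10722 - ((M(6) - S(2, 5)) + I(4))**2 = 10722 - ((6 - (-3)*2) + 4)**2 = 10722 - ((6 - 1*(-6)) + 4)**2 = 10722 - ((6 + 6) + 4)**2 = 10722 - (12 + 4)**2 = 10722 - 1*16**2 = 10722 - 1*256 = 10722 - 256 = 10466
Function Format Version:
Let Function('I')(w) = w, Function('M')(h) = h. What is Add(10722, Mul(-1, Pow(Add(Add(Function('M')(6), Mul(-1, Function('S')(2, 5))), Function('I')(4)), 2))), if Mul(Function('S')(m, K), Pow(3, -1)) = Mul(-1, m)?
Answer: 10466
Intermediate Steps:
Function('S')(m, K) = Mul(-3, m) (Function('S')(m, K) = Mul(3, Mul(-1, m)) = Mul(-3, m))
Add(10722, Mul(-1, Pow(Add(Add(Function('M')(6), Mul(-1, Function('S')(2, 5))), Function('I')(4)), 2))) = Add(10722, Mul(-1, Pow(Add(Add(6, Mul(-1, Mul(-3, 2))), 4), 2))) = Add(10722, Mul(-1, Pow(Add(Add(6, Mul(-1, -6)), 4), 2))) = Add(10722, Mul(-1, Pow(Add(Add(6, 6), 4), 2))) = Add(10722, Mul(-1, Pow(Add(12, 4), 2))) = Add(10722, Mul(-1, Pow(16, 2))) = Add(10722, Mul(-1, 256)) = Add(10722, -256) = 10466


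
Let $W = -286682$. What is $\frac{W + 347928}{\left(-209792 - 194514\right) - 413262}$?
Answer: $- \frac{30623}{408784} \approx -0.074912$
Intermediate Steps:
$\frac{W + 347928}{\left(-209792 - 194514\right) - 413262} = \frac{-286682 + 347928}{\left(-209792 - 194514\right) - 413262} = \frac{61246}{\left(-209792 - 194514\right) - 413262} = \frac{61246}{-404306 - 413262} = \frac{61246}{-817568} = 61246 \left(- \frac{1}{817568}\right) = - \frac{30623}{408784}$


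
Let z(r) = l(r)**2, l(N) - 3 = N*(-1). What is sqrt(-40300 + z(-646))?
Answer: sqrt(380901) ≈ 617.17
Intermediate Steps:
l(N) = 3 - N (l(N) = 3 + N*(-1) = 3 - N)
z(r) = (3 - r)**2
sqrt(-40300 + z(-646)) = sqrt(-40300 + (-3 - 646)**2) = sqrt(-40300 + (-649)**2) = sqrt(-40300 + 421201) = sqrt(380901)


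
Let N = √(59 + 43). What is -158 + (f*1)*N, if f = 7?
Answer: -158 + 7*√102 ≈ -87.303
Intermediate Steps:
N = √102 ≈ 10.100
-158 + (f*1)*N = -158 + (7*1)*√102 = -158 + 7*√102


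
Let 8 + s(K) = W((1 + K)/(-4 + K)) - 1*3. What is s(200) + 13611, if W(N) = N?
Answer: 2665801/196 ≈ 13601.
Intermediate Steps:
s(K) = -11 + (1 + K)/(-4 + K) (s(K) = -8 + ((1 + K)/(-4 + K) - 1*3) = -8 + ((1 + K)/(-4 + K) - 3) = -8 + (-3 + (1 + K)/(-4 + K)) = -11 + (1 + K)/(-4 + K))
s(200) + 13611 = 5*(9 - 2*200)/(-4 + 200) + 13611 = 5*(9 - 400)/196 + 13611 = 5*(1/196)*(-391) + 13611 = -1955/196 + 13611 = 2665801/196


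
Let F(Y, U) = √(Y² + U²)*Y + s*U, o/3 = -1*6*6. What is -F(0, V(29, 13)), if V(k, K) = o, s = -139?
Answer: -15012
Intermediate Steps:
o = -108 (o = 3*(-1*6*6) = 3*(-6*6) = 3*(-36) = -108)
V(k, K) = -108
F(Y, U) = -139*U + Y*√(U² + Y²) (F(Y, U) = √(Y² + U²)*Y - 139*U = √(U² + Y²)*Y - 139*U = Y*√(U² + Y²) - 139*U = -139*U + Y*√(U² + Y²))
-F(0, V(29, 13)) = -(-139*(-108) + 0*√((-108)² + 0²)) = -(15012 + 0*√(11664 + 0)) = -(15012 + 0*√11664) = -(15012 + 0*108) = -(15012 + 0) = -1*15012 = -15012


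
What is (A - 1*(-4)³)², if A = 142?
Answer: 42436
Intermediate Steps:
(A - 1*(-4)³)² = (142 - 1*(-4)³)² = (142 - 1*(-64))² = (142 + 64)² = 206² = 42436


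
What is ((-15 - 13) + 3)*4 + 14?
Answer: -86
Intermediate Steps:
((-15 - 13) + 3)*4 + 14 = (-28 + 3)*4 + 14 = -25*4 + 14 = -100 + 14 = -86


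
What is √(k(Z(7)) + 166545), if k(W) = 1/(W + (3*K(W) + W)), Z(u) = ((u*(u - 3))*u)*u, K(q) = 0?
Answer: √6397992734/196 ≈ 408.10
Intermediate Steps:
Z(u) = u³*(-3 + u) (Z(u) = ((u*(-3 + u))*u)*u = (u²*(-3 + u))*u = u³*(-3 + u))
k(W) = 1/(2*W) (k(W) = 1/(W + (3*0 + W)) = 1/(W + (0 + W)) = 1/(W + W) = 1/(2*W))
√(k(Z(7)) + 166545) = √(1/(2*((7³*(-3 + 7)))) + 166545) = √(1/(2*((343*4))) + 166545) = √((½)/1372 + 166545) = √((½)*(1/1372) + 166545) = √(1/2744 + 166545) = √(456999481/2744) = √6397992734/196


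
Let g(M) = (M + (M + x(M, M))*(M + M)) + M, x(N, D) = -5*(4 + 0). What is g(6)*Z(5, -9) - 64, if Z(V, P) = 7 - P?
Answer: -2560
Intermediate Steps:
x(N, D) = -20 (x(N, D) = -5*4 = -20)
g(M) = 2*M + 2*M*(-20 + M) (g(M) = (M + (M - 20)*(M + M)) + M = (M + (-20 + M)*(2*M)) + M = (M + 2*M*(-20 + M)) + M = 2*M + 2*M*(-20 + M))
g(6)*Z(5, -9) - 64 = (2*6*(-19 + 6))*(7 - 1*(-9)) - 64 = (2*6*(-13))*(7 + 9) - 64 = -156*16 - 64 = -2496 - 64 = -2560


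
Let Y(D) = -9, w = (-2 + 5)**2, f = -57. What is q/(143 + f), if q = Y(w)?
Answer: -9/86 ≈ -0.10465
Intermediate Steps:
w = 9 (w = 3**2 = 9)
q = -9
q/(143 + f) = -9/(143 - 57) = -9/86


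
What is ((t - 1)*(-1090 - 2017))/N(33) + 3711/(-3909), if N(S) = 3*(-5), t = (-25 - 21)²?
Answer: 570826124/1303 ≈ 4.3809e+5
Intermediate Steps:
t = 2116 (t = (-46)² = 2116)
N(S) = -15
((t - 1)*(-1090 - 2017))/N(33) + 3711/(-3909) = ((2116 - 1)*(-1090 - 2017))/(-15) + 3711/(-3909) = (2115*(-3107))*(-1/15) + 3711*(-1/3909) = -6571305*(-1/15) - 1237/1303 = 438087 - 1237/1303 = 570826124/1303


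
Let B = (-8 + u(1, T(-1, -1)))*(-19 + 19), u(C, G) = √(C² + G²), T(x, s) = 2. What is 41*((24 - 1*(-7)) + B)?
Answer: 1271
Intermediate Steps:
B = 0 (B = (-8 + √(1² + 2²))*(-19 + 19) = (-8 + √(1 + 4))*0 = (-8 + √5)*0 = 0)
41*((24 - 1*(-7)) + B) = 41*((24 - 1*(-7)) + 0) = 41*((24 + 7) + 0) = 41*(31 + 0) = 41*31 = 1271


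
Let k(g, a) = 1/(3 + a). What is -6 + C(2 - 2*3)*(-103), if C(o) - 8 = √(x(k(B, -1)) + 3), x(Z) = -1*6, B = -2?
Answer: -830 - 103*I*√3 ≈ -830.0 - 178.4*I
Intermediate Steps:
x(Z) = -6
C(o) = 8 + I*√3 (C(o) = 8 + √(-6 + 3) = 8 + √(-3) = 8 + I*√3)
-6 + C(2 - 2*3)*(-103) = -6 + (8 + I*√3)*(-103) = -6 + (-824 - 103*I*√3) = -830 - 103*I*√3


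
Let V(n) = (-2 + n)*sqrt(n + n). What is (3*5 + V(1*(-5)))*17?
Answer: 255 - 119*I*sqrt(10) ≈ 255.0 - 376.31*I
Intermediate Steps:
V(n) = sqrt(2)*sqrt(n)*(-2 + n) (V(n) = (-2 + n)*sqrt(2*n) = (-2 + n)*(sqrt(2)*sqrt(n)) = sqrt(2)*sqrt(n)*(-2 + n))
(3*5 + V(1*(-5)))*17 = (3*5 + sqrt(2)*sqrt(1*(-5))*(-2 + 1*(-5)))*17 = (15 + sqrt(2)*sqrt(-5)*(-2 - 5))*17 = (15 + sqrt(2)*(I*sqrt(5))*(-7))*17 = (15 - 7*I*sqrt(10))*17 = 255 - 119*I*sqrt(10)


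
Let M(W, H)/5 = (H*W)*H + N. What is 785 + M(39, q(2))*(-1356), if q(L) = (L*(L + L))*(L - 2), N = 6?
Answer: -39895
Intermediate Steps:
q(L) = 2*L²*(-2 + L) (q(L) = (L*(2*L))*(-2 + L) = (2*L²)*(-2 + L) = 2*L²*(-2 + L))
M(W, H) = 30 + 5*W*H² (M(W, H) = 5*((H*W)*H + 6) = 5*(W*H² + 6) = 5*(6 + W*H²) = 30 + 5*W*H²)
785 + M(39, q(2))*(-1356) = 785 + (30 + 5*39*(2*2²*(-2 + 2))²)*(-1356) = 785 + (30 + 5*39*(2*4*0)²)*(-1356) = 785 + (30 + 5*39*0²)*(-1356) = 785 + (30 + 5*39*0)*(-1356) = 785 + (30 + 0)*(-1356) = 785 + 30*(-1356) = 785 - 40680 = -39895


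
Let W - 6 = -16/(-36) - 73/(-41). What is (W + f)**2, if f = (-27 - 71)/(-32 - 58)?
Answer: 32809984/378225 ≈ 86.747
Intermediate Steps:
f = 49/45 (f = -98/(-90) = -98*(-1/90) = 49/45 ≈ 1.0889)
W = 3035/369 (W = 6 + (-16/(-36) - 73/(-41)) = 6 + (-16*(-1/36) - 73*(-1/41)) = 6 + (4/9 + 73/41) = 6 + 821/369 = 3035/369 ≈ 8.2249)
(W + f)**2 = (3035/369 + 49/45)**2 = (5728/615)**2 = 32809984/378225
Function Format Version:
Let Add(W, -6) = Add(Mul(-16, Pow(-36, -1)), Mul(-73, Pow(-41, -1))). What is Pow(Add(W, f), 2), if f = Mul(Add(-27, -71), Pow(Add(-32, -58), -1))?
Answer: Rational(32809984, 378225) ≈ 86.747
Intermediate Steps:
f = Rational(49, 45) (f = Mul(-98, Pow(-90, -1)) = Mul(-98, Rational(-1, 90)) = Rational(49, 45) ≈ 1.0889)
W = Rational(3035, 369) (W = Add(6, Add(Mul(-16, Pow(-36, -1)), Mul(-73, Pow(-41, -1)))) = Add(6, Add(Mul(-16, Rational(-1, 36)), Mul(-73, Rational(-1, 41)))) = Add(6, Add(Rational(4, 9), Rational(73, 41))) = Add(6, Rational(821, 369)) = Rational(3035, 369) ≈ 8.2249)
Pow(Add(W, f), 2) = Pow(Add(Rational(3035, 369), Rational(49, 45)), 2) = Pow(Rational(5728, 615), 2) = Rational(32809984, 378225)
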